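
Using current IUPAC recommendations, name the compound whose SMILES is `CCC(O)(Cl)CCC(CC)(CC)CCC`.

The longest chain bearing the –OH group is 9 carbons long (nonane).
The principal characteristic group is an alcohol (–OH), named with the suffix -ol.
Number the chain so that numbering from this end puts the hydroxyl group at C-3 rather than C-7.
This places the hydroxyl at C-3; a chloro group at C-3; two ethyl groups at C-6.
The substituents are ordered alphabetically, ignoring any di-/tri- multipliers.
The name is 3-chloro-6,6-diethylnonan-3-ol.

3-chloro-6,6-diethylnonan-3-ol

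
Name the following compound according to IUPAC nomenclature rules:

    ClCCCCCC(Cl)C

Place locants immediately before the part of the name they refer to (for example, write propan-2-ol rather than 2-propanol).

The longest carbon chain is 7 atoms: the parent is heptane.
Number the chain so that the substituent locant set {1,6} is lower than {2,7} at the first point of difference.
This places chloro groups at C-1 and C-6.
Assembling the pieces gives 1,6-dichloroheptane.

1,6-dichloroheptane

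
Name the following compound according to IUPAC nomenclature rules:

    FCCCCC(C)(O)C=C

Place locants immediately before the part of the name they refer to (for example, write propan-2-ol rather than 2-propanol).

7-fluoro-3-methylhept-1-en-3-ol

The longest carbon chain that includes the –OH group and the multiple bond has 7 carbons, so the parent hydride is heptane.
The principal characteristic group is an alcohol (–OH), named with the suffix -ol.
A C=C double bond in the chain gives the infix -ene-.
Number the chain so that numbering from this end puts the hydroxyl group at C-3 rather than C-5.
This places the hydroxyl at C-3; the double bond between C-1 and C-2; a fluoro group at C-7; a methyl group at C-3.
Substituent prefixes are cited in alphabetical order (multiplying prefixes like di-/tri- are ignored for ordering).
The name is 7-fluoro-3-methylhept-1-en-3-ol.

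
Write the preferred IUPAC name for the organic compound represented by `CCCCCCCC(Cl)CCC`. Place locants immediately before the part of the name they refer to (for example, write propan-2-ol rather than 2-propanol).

The longest continuous carbon chain has 11 atoms, so the parent hydride is undecane.
Number the chain so that the substituent locant set {4} is lower than {8} at the first point of difference.
That gives a chloro group at C-4.
Assembling the pieces gives 4-chloroundecane.

4-chloroundecane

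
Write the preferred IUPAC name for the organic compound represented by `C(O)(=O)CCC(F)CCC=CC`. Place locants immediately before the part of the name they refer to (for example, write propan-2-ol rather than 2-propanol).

The longest chain bearing the –COOH group and the multiple bond is 9 carbons long (nonane).
A carboxylic acid (terminal –COOH) is the principal characteristic group, giving the suffix -oic acid.
A C=C double bond in the chain gives the infix -ene-.
Number the chain so that the carboxylic acid carbon is C-1 by definition.
This places the double bond between C-7 and C-8; a fluoro group at C-4.
Assembling the pieces gives 4-fluoronon-7-enoic acid.

4-fluoronon-7-enoic acid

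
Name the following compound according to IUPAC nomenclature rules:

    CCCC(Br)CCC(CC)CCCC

4-bromo-7-ethylundecane

The longest carbon chain is 11 atoms: the parent is undecane.
Number the chain so that the substituent locant set {4,7} is lower than {5,8} at the first point of difference.
That gives a bromo group at C-4; an ethyl group at C-7.
Substituent prefixes are cited in alphabetical order (multiplying prefixes like di-/tri- are ignored for ordering).
The name is 4-bromo-7-ethylundecane.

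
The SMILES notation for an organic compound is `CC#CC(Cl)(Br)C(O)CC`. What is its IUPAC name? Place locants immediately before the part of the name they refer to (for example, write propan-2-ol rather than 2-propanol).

4-bromo-4-chlorohept-5-yn-3-ol

Counting along the main chain through the –OH group and the multiple bond gives 7 carbons: the parent is heptane.
The highest-priority functional group is an alcohol (–OH), so the name ends in -ol.
There is one C≡C triple bond, indicated by the ending -yne.
Choose the numbering such that numbering from this end puts the hydroxyl group at C-3 rather than C-5.
With this numbering: the hydroxyl at C-3; the triple bond between C-5 and C-6; a bromo group at C-4; a chloro group at C-4.
Prefixes are listed alphabetically: bromo, chloro.
Putting it together: 4-bromo-4-chlorohept-5-yn-3-ol.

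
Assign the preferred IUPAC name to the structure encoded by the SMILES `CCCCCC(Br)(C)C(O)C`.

The longest carbon chain that includes the –OH group has 8 carbons, so the parent hydride is octane.
The highest-priority functional group is an alcohol (–OH), so the name ends in -ol.
Choose the numbering such that numbering from this end puts the hydroxyl group at C-2 rather than C-7.
This places the hydroxyl at C-2; a bromo group at C-3; a methyl group at C-3.
Substituent prefixes are cited in alphabetical order (multiplying prefixes like di-/tri- are ignored for ordering).
Assembling the pieces gives 3-bromo-3-methyloctan-2-ol.

3-bromo-3-methyloctan-2-ol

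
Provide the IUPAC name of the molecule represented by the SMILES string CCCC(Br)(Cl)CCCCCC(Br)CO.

2,8-dibromo-8-chloroundecan-1-ol

The longest chain bearing the –OH group is 11 carbons long (undecane).
The highest-priority functional group is an alcohol (–OH), so the name ends in -ol.
Number the chain so that numbering from this end puts the hydroxyl group at C-1 rather than C-11.
That gives the hydroxyl at C-1; bromo groups at C-2 and C-8; a chloro group at C-8.
Prefixes are listed alphabetically: bromo, chloro.
Assembling the pieces gives 2,8-dibromo-8-chloroundecan-1-ol.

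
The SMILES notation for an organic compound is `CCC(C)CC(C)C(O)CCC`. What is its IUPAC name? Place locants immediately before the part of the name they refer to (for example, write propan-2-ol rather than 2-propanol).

The longest chain bearing the –OH group is 9 carbons long (nonane).
An alcohol (–OH) is the principal characteristic group, giving the suffix -ol.
The numbering direction is chosen so that numbering from this end puts the hydroxyl group at C-4 rather than C-6.
With this numbering: the hydroxyl at C-4; methyl groups at C-5 and C-7.
Assembling the pieces gives 5,7-dimethylnonan-4-ol.

5,7-dimethylnonan-4-ol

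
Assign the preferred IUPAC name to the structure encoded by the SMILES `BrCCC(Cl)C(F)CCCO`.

Counting along the main chain through the –OH group gives 7 carbons: the parent is heptane.
The highest-priority functional group is an alcohol (–OH), so the name ends in -ol.
The numbering direction is chosen so that numbering from this end puts the hydroxyl group at C-1 rather than C-7.
With this numbering: the hydroxyl at C-1; a bromo group at C-7; a chloro group at C-5; a fluoro group at C-4.
The substituents are ordered alphabetically, ignoring any di-/tri- multipliers.
Assembling the pieces gives 7-bromo-5-chloro-4-fluoroheptan-1-ol.

7-bromo-5-chloro-4-fluoroheptan-1-ol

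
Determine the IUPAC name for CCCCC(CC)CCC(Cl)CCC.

4-chloro-7-ethylundecane

The longest continuous carbon chain has 11 atoms, so the parent hydride is undecane.
The numbering direction is chosen so that the substituent locant set {4,7} is lower than {5,8} at the first point of difference.
With this numbering: a chloro group at C-4; an ethyl group at C-7.
Substituent prefixes are cited in alphabetical order (multiplying prefixes like di-/tri- are ignored for ordering).
Putting it together: 4-chloro-7-ethylundecane.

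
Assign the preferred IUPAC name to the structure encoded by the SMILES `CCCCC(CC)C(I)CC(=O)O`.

4-ethyl-3-iodooctanoic acid

The longest chain bearing the –COOH group is 8 carbons long (octane).
The highest-priority functional group is a carboxylic acid (terminal –COOH), so the name ends in -oic acid.
Number the chain so that the carboxylic acid carbon is C-1 by definition.
That gives an ethyl group at C-4; an iodo group at C-3.
Prefixes are listed alphabetically: ethyl, iodo.
The name is 4-ethyl-3-iodooctanoic acid.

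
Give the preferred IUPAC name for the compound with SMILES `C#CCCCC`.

The longest carbon chain that includes the multiple bond has 6 carbons, so the parent hydride is hexane.
There is one C≡C triple bond, indicated by the ending -yne.
Choose the numbering such that numbering from this end puts the triple bond at C-1 rather than C-5.
With this numbering: the triple bond between C-1 and C-2.
The name is hex-1-yne.

hex-1-yne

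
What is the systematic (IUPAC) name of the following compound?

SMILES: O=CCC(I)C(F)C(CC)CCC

5-ethyl-4-fluoro-3-iodooctanal

The longest carbon chain that includes the –CHO group has 8 carbons, so the parent hydride is octane.
The highest-priority functional group is an aldehyde (terminal –CHO), so the name ends in -al.
The numbering direction is chosen so that the aldehyde carbon is C-1 by definition.
This places an ethyl group at C-5; a fluoro group at C-4; an iodo group at C-3.
The substituents are ordered alphabetically, ignoring any di-/tri- multipliers.
The name is 5-ethyl-4-fluoro-3-iodooctanal.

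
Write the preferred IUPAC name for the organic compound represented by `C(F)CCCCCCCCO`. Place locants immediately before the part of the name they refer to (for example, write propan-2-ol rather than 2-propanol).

The longest carbon chain that includes the –OH group has 9 carbons, so the parent hydride is nonane.
The principal characteristic group is an alcohol (–OH), named with the suffix -ol.
Number the chain so that numbering from this end puts the hydroxyl group at C-1 rather than C-9.
With this numbering: the hydroxyl at C-1; a fluoro group at C-9.
Assembling the pieces gives 9-fluorononan-1-ol.

9-fluorononan-1-ol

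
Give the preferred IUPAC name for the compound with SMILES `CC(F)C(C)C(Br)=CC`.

3-bromo-5-fluoro-4-methylhex-2-ene

The longest carbon chain that includes the multiple bond has 6 carbons, so the parent hydride is hexane.
The chain contains a C=C double bond, so the unsaturation ending is -ene.
The numbering direction is chosen so that numbering from this end puts the double bond at C-2 rather than C-4.
With this numbering: the double bond between C-2 and C-3; a bromo group at C-3; a fluoro group at C-5; a methyl group at C-4.
Prefixes are listed alphabetically: bromo, fluoro, methyl.
The name is 3-bromo-5-fluoro-4-methylhex-2-ene.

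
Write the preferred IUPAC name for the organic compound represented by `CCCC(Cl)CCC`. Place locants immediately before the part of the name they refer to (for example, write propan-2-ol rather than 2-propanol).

4-chloroheptane

The longest continuous carbon chain has 7 atoms, so the parent hydride is heptane.
Numbering from either end gives identical locants here.
That gives a chloro group at C-4.
Assembling the pieces gives 4-chloroheptane.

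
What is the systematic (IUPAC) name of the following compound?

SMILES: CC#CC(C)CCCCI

8-iodo-4-methyloct-2-yne

The longest carbon chain that includes the multiple bond has 8 carbons, so the parent hydride is octane.
A C≡C triple bond in the chain gives the infix -yne-.
Choose the numbering such that numbering from this end puts the triple bond at C-2 rather than C-6.
This places the triple bond between C-2 and C-3; an iodo group at C-8; a methyl group at C-4.
Prefixes are listed alphabetically: iodo, methyl.
The name is 8-iodo-4-methyloct-2-yne.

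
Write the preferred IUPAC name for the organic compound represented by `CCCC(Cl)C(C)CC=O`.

The longest carbon chain that includes the –CHO group has 7 carbons, so the parent hydride is heptane.
An aldehyde (terminal –CHO) is the principal characteristic group, giving the suffix -al.
Number the chain so that the aldehyde carbon is C-1 by definition.
With this numbering: a chloro group at C-4; a methyl group at C-3.
The substituents are ordered alphabetically, ignoring any di-/tri- multipliers.
The name is 4-chloro-3-methylheptanal.

4-chloro-3-methylheptanal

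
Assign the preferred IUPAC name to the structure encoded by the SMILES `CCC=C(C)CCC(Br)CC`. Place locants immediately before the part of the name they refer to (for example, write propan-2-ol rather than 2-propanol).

Counting along the main chain through the multiple bond gives 9 carbons: the parent is nonane.
A C=C double bond in the chain gives the infix -ene-.
Number the chain so that numbering from this end puts the double bond at C-3 rather than C-6.
That gives the double bond between C-3 and C-4; a bromo group at C-7; a methyl group at C-4.
Prefixes are listed alphabetically: bromo, methyl.
Assembling the pieces gives 7-bromo-4-methylnon-3-ene.

7-bromo-4-methylnon-3-ene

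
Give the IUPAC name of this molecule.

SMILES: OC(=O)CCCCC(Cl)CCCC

The longest chain bearing the –COOH group is 10 carbons long (decane).
A carboxylic acid (terminal –COOH) is the principal characteristic group, giving the suffix -oic acid.
Number the chain so that the carboxylic acid carbon is C-1 by definition.
This places a chloro group at C-6.
Assembling the pieces gives 6-chlorodecanoic acid.

6-chlorodecanoic acid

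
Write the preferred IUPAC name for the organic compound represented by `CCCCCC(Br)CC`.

The longest carbon chain is 8 atoms: the parent is octane.
Choose the numbering such that the substituent locant set {3} is lower than {6} at the first point of difference.
That gives a bromo group at C-3.
The name is 3-bromooctane.

3-bromooctane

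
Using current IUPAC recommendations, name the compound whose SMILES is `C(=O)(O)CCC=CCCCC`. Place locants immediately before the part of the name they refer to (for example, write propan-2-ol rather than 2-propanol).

The longest carbon chain that includes the –COOH group and the multiple bond has 9 carbons, so the parent hydride is nonane.
A carboxylic acid (terminal –COOH) is the principal characteristic group, giving the suffix -oic acid.
A C=C double bond in the chain gives the infix -ene-.
Choose the numbering such that the carboxylic acid carbon is C-1 by definition.
This places the double bond between C-4 and C-5.
The name is non-4-enoic acid.

non-4-enoic acid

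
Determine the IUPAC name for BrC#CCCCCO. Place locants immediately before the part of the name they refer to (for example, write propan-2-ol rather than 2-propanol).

Counting along the main chain through the –OH group and the multiple bond gives 6 carbons: the parent is hexane.
The highest-priority functional group is an alcohol (–OH), so the name ends in -ol.
The chain contains a C≡C triple bond, so the unsaturation ending is -yne.
The numbering direction is chosen so that numbering from this end puts the hydroxyl group at C-1 rather than C-6.
With this numbering: the hydroxyl at C-1; the triple bond between C-5 and C-6; a bromo group at C-6.
Assembling the pieces gives 6-bromohex-5-yn-1-ol.

6-bromohex-5-yn-1-ol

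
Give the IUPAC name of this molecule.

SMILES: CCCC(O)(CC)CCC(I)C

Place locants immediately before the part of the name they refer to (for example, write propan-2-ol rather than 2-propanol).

4-ethyl-7-iodooctan-4-ol

Counting along the main chain through the –OH group gives 8 carbons: the parent is octane.
The principal characteristic group is an alcohol (–OH), named with the suffix -ol.
Choose the numbering such that numbering from this end puts the hydroxyl group at C-4 rather than C-5.
That gives the hydroxyl at C-4; an ethyl group at C-4; an iodo group at C-7.
Prefixes are listed alphabetically: ethyl, iodo.
Assembling the pieces gives 4-ethyl-7-iodooctan-4-ol.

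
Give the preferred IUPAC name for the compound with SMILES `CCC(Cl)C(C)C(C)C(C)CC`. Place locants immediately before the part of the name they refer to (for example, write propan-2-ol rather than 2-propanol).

3-chloro-4,5,6-trimethyloctane

The longest continuous carbon chain has 8 atoms, so the parent hydride is octane.
Number the chain so that the locant sets are identical either way, so the alphabetically earlier chloro substituent takes the lower locant (3 rather than 6).
That gives a chloro group at C-3; methyl groups at C-4 and C-5 and C-6.
Prefixes are listed alphabetically: chloro, methyl.
Assembling the pieces gives 3-chloro-4,5,6-trimethyloctane.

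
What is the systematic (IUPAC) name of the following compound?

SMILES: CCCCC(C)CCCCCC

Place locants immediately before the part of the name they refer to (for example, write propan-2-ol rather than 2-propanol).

5-methylundecane

The parent chain contains 11 carbons (undecane).
Number the chain so that the substituent locant set {5} is lower than {7} at the first point of difference.
With this numbering: a methyl group at C-5.
Assembling the pieces gives 5-methylundecane.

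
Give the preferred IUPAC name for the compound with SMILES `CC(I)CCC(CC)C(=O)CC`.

4-ethyl-7-iodooctan-3-one

The longest chain bearing the carbonyl is 8 carbons long (octane).
The highest-priority functional group is a ketone (C=O on an internal carbon), so the name ends in -one.
Number the chain so that numbering from this end puts the carbonyl group at C-3 rather than C-6.
That gives the carbonyl at C-3; an ethyl group at C-4; an iodo group at C-7.
Substituent prefixes are cited in alphabetical order (multiplying prefixes like di-/tri- are ignored for ordering).
Putting it together: 4-ethyl-7-iodooctan-3-one.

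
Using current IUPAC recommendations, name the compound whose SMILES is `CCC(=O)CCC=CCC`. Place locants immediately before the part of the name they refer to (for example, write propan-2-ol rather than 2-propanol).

Counting along the main chain through the carbonyl and the multiple bond gives 9 carbons: the parent is nonane.
The principal characteristic group is a ketone (C=O on an internal carbon), named with the suffix -one.
A C=C double bond in the chain gives the infix -ene-.
Choose the numbering such that numbering from this end puts the carbonyl group at C-3 rather than C-7.
That gives the carbonyl at C-3; the double bond between C-6 and C-7.
Assembling the pieces gives non-6-en-3-one.

non-6-en-3-one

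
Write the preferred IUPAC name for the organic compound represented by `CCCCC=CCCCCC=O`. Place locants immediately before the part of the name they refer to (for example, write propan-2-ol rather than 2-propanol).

undec-6-enal

The longest carbon chain that includes the –CHO group and the multiple bond has 11 carbons, so the parent hydride is undecane.
An aldehyde (terminal –CHO) is the principal characteristic group, giving the suffix -al.
There is one C=C double bond, indicated by the ending -ene.
Choose the numbering such that the aldehyde carbon is C-1 by definition.
That gives the double bond between C-6 and C-7.
The name is undec-6-enal.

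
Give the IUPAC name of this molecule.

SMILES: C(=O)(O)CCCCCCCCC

Counting along the main chain through the –COOH group gives 10 carbons: the parent is decane.
A carboxylic acid (terminal –COOH) is the principal characteristic group, giving the suffix -oic acid.
Choose the numbering such that the carboxylic acid carbon is C-1 by definition.
Assembling the pieces gives decanoic acid.

decanoic acid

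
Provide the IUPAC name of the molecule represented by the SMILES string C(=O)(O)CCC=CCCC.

The longest carbon chain that includes the –COOH group and the multiple bond has 8 carbons, so the parent hydride is octane.
The principal characteristic group is a carboxylic acid (terminal –COOH), named with the suffix -oic acid.
A C=C double bond in the chain gives the infix -ene-.
The numbering direction is chosen so that the carboxylic acid carbon is C-1 by definition.
With this numbering: the double bond between C-4 and C-5.
The name is oct-4-enoic acid.

oct-4-enoic acid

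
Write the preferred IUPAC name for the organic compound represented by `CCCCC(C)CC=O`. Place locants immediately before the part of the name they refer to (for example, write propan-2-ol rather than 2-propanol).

3-methylheptanal

Counting along the main chain through the –CHO group gives 7 carbons: the parent is heptane.
The principal characteristic group is an aldehyde (terminal –CHO), named with the suffix -al.
Choose the numbering such that the aldehyde carbon is C-1 by definition.
This places a methyl group at C-3.
Putting it together: 3-methylheptanal.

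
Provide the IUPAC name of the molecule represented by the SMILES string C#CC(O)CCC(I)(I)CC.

The longest chain bearing the –OH group and the multiple bond is 8 carbons long (octane).
The highest-priority functional group is an alcohol (–OH), so the name ends in -ol.
There is one C≡C triple bond, indicated by the ending -yne.
Choose the numbering such that numbering from this end puts the hydroxyl group at C-3 rather than C-6.
That gives the hydroxyl at C-3; the triple bond between C-1 and C-2; two iodo groups at C-6.
Assembling the pieces gives 6,6-diiodooct-1-yn-3-ol.

6,6-diiodooct-1-yn-3-ol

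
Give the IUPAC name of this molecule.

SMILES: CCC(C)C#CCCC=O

6-methyloct-4-ynal

The longest carbon chain that includes the –CHO group and the multiple bond has 8 carbons, so the parent hydride is octane.
The principal characteristic group is an aldehyde (terminal –CHO), named with the suffix -al.
The chain contains a C≡C triple bond, so the unsaturation ending is -yne.
Choose the numbering such that the aldehyde carbon is C-1 by definition.
This places the triple bond between C-4 and C-5; a methyl group at C-6.
Assembling the pieces gives 6-methyloct-4-ynal.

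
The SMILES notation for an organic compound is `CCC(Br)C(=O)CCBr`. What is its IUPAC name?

The longest chain bearing the carbonyl is 6 carbons long (hexane).
The principal characteristic group is a ketone (C=O on an internal carbon), named with the suffix -one.
Number the chain so that numbering from this end puts the carbonyl group at C-3 rather than C-4.
This places the carbonyl at C-3; bromo groups at C-1 and C-4.
The name is 1,4-dibromohexan-3-one.

1,4-dibromohexan-3-one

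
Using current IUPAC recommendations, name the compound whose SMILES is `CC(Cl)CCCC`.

The parent chain contains 6 carbons (hexane).
Choose the numbering such that the substituent locant set {2} is lower than {5} at the first point of difference.
With this numbering: a chloro group at C-2.
Putting it together: 2-chlorohexane.

2-chlorohexane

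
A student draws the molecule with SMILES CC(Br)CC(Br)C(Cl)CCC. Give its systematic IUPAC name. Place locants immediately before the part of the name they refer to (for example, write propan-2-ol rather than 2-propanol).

2,4-dibromo-5-chlorooctane

The longest continuous carbon chain has 8 atoms, so the parent hydride is octane.
Choose the numbering such that the substituent locant set {2,4,5} is lower than {4,5,7} at the first point of difference.
This places bromo groups at C-2 and C-4; a chloro group at C-5.
Prefixes are listed alphabetically: bromo, chloro.
Assembling the pieces gives 2,4-dibromo-5-chlorooctane.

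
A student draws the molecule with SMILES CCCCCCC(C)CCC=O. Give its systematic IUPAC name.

The longest carbon chain that includes the –CHO group has 10 carbons, so the parent hydride is decane.
The highest-priority functional group is an aldehyde (terminal –CHO), so the name ends in -al.
Number the chain so that the aldehyde carbon is C-1 by definition.
With this numbering: a methyl group at C-4.
Assembling the pieces gives 4-methyldecanal.

4-methyldecanal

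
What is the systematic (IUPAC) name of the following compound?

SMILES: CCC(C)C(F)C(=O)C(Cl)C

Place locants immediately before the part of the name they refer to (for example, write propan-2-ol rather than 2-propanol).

Counting along the main chain through the carbonyl gives 7 carbons: the parent is heptane.
A ketone (C=O on an internal carbon) is the principal characteristic group, giving the suffix -one.
Choose the numbering such that numbering from this end puts the carbonyl group at C-3 rather than C-5.
That gives the carbonyl at C-3; a chloro group at C-2; a fluoro group at C-4; a methyl group at C-5.
Prefixes are listed alphabetically: chloro, fluoro, methyl.
The name is 2-chloro-4-fluoro-5-methylheptan-3-one.

2-chloro-4-fluoro-5-methylheptan-3-one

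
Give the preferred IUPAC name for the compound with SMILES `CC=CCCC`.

The longest chain bearing the multiple bond is 6 carbons long (hexane).
A C=C double bond in the chain gives the infix -ene-.
Choose the numbering such that numbering from this end puts the double bond at C-2 rather than C-4.
This places the double bond between C-2 and C-3.
Assembling the pieces gives hex-2-ene.

hex-2-ene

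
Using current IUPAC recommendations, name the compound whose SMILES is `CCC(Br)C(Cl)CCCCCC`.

The longest continuous carbon chain has 10 atoms, so the parent hydride is decane.
Number the chain so that the substituent locant set {3,4} is lower than {7,8} at the first point of difference.
With this numbering: a bromo group at C-3; a chloro group at C-4.
Substituent prefixes are cited in alphabetical order (multiplying prefixes like di-/tri- are ignored for ordering).
The name is 3-bromo-4-chlorodecane.

3-bromo-4-chlorodecane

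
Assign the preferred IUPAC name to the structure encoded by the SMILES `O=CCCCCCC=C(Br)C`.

The longest chain bearing the –CHO group and the multiple bond is 9 carbons long (nonane).
The highest-priority functional group is an aldehyde (terminal –CHO), so the name ends in -al.
A C=C double bond in the chain gives the infix -ene-.
The numbering direction is chosen so that the aldehyde carbon is C-1 by definition.
This places the double bond between C-7 and C-8; a bromo group at C-8.
The name is 8-bromonon-7-enal.

8-bromonon-7-enal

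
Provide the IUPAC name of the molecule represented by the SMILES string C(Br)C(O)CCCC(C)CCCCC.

1-bromo-6-methylundecan-2-ol

The longest carbon chain that includes the –OH group has 11 carbons, so the parent hydride is undecane.
The principal characteristic group is an alcohol (–OH), named with the suffix -ol.
The numbering direction is chosen so that numbering from this end puts the hydroxyl group at C-2 rather than C-10.
With this numbering: the hydroxyl at C-2; a bromo group at C-1; a methyl group at C-6.
Substituent prefixes are cited in alphabetical order (multiplying prefixes like di-/tri- are ignored for ordering).
Assembling the pieces gives 1-bromo-6-methylundecan-2-ol.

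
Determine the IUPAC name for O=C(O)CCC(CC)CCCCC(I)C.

The longest chain bearing the –COOH group is 10 carbons long (decane).
A carboxylic acid (terminal –COOH) is the principal characteristic group, giving the suffix -oic acid.
Number the chain so that the carboxylic acid carbon is C-1 by definition.
This places an ethyl group at C-4; an iodo group at C-9.
Prefixes are listed alphabetically: ethyl, iodo.
Assembling the pieces gives 4-ethyl-9-iododecanoic acid.

4-ethyl-9-iododecanoic acid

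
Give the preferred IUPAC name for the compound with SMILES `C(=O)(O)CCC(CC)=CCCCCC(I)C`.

4-ethyl-10-iodoundec-4-enoic acid

The longest carbon chain that includes the –COOH group and the multiple bond has 11 carbons, so the parent hydride is undecane.
The highest-priority functional group is a carboxylic acid (terminal –COOH), so the name ends in -oic acid.
There is one C=C double bond, indicated by the ending -ene.
Number the chain so that the carboxylic acid carbon is C-1 by definition.
This places the double bond between C-4 and C-5; an ethyl group at C-4; an iodo group at C-10.
The substituents are ordered alphabetically, ignoring any di-/tri- multipliers.
Assembling the pieces gives 4-ethyl-10-iodoundec-4-enoic acid.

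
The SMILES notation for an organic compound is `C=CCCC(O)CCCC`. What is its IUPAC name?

non-1-en-5-ol

The longest carbon chain that includes the –OH group and the multiple bond has 9 carbons, so the parent hydride is nonane.
An alcohol (–OH) is the principal characteristic group, giving the suffix -ol.
A C=C double bond in the chain gives the infix -ene-.
Choose the numbering such that numbering from this end puts the double bond at C-1 rather than C-8.
With this numbering: the hydroxyl at C-5; the double bond between C-1 and C-2.
The name is non-1-en-5-ol.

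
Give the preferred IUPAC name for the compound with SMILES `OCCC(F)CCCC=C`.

3-fluorooct-7-en-1-ol

The longest chain bearing the –OH group and the multiple bond is 8 carbons long (octane).
An alcohol (–OH) is the principal characteristic group, giving the suffix -ol.
A C=C double bond in the chain gives the infix -ene-.
The numbering direction is chosen so that numbering from this end puts the hydroxyl group at C-1 rather than C-8.
That gives the hydroxyl at C-1; the double bond between C-7 and C-8; a fluoro group at C-3.
Putting it together: 3-fluorooct-7-en-1-ol.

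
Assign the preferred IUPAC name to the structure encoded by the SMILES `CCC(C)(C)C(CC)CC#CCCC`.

7-ethyl-8,8-dimethyldec-4-yne

Counting along the main chain through the multiple bond gives 10 carbons: the parent is decane.
The chain contains a C≡C triple bond, so the unsaturation ending is -yne.
The numbering direction is chosen so that numbering from this end puts the triple bond at C-4 rather than C-6.
This places the triple bond between C-4 and C-5; an ethyl group at C-7; two methyl groups at C-8.
Substituent prefixes are cited in alphabetical order (multiplying prefixes like di-/tri- are ignored for ordering).
Putting it together: 7-ethyl-8,8-dimethyldec-4-yne.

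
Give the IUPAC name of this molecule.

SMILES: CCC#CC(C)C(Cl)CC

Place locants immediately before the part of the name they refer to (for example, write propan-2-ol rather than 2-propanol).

6-chloro-5-methyloct-3-yne

Counting along the main chain through the multiple bond gives 8 carbons: the parent is octane.
The chain contains a C≡C triple bond, so the unsaturation ending is -yne.
Number the chain so that numbering from this end puts the triple bond at C-3 rather than C-5.
With this numbering: the triple bond between C-3 and C-4; a chloro group at C-6; a methyl group at C-5.
Prefixes are listed alphabetically: chloro, methyl.
The name is 6-chloro-5-methyloct-3-yne.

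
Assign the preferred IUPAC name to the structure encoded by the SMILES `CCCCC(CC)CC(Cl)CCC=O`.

The longest carbon chain that includes the –CHO group has 10 carbons, so the parent hydride is decane.
The principal characteristic group is an aldehyde (terminal –CHO), named with the suffix -al.
The numbering direction is chosen so that the aldehyde carbon is C-1 by definition.
With this numbering: a chloro group at C-4; an ethyl group at C-6.
Prefixes are listed alphabetically: chloro, ethyl.
Assembling the pieces gives 4-chloro-6-ethyldecanal.

4-chloro-6-ethyldecanal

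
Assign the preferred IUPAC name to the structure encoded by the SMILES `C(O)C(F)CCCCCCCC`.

The longest carbon chain that includes the –OH group has 10 carbons, so the parent hydride is decane.
The principal characteristic group is an alcohol (–OH), named with the suffix -ol.
The numbering direction is chosen so that numbering from this end puts the hydroxyl group at C-1 rather than C-10.
That gives the hydroxyl at C-1; a fluoro group at C-2.
Putting it together: 2-fluorodecan-1-ol.

2-fluorodecan-1-ol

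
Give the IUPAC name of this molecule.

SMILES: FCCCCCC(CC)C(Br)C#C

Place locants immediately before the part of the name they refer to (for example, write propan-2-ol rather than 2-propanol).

The longest carbon chain that includes the multiple bond has 9 carbons, so the parent hydride is nonane.
There is one C≡C triple bond, indicated by the ending -yne.
Number the chain so that numbering from this end puts the triple bond at C-1 rather than C-8.
That gives the triple bond between C-1 and C-2; a bromo group at C-3; an ethyl group at C-4; a fluoro group at C-9.
Substituent prefixes are cited in alphabetical order (multiplying prefixes like di-/tri- are ignored for ordering).
Assembling the pieces gives 3-bromo-4-ethyl-9-fluoronon-1-yne.

3-bromo-4-ethyl-9-fluoronon-1-yne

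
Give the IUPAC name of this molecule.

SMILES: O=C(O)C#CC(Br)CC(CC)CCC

The longest carbon chain that includes the –COOH group and the multiple bond has 9 carbons, so the parent hydride is nonane.
A carboxylic acid (terminal –COOH) is the principal characteristic group, giving the suffix -oic acid.
A C≡C triple bond in the chain gives the infix -yne-.
The numbering direction is chosen so that the carboxylic acid carbon is C-1 by definition.
With this numbering: the triple bond between C-2 and C-3; a bromo group at C-4; an ethyl group at C-6.
Substituent prefixes are cited in alphabetical order (multiplying prefixes like di-/tri- are ignored for ordering).
Assembling the pieces gives 4-bromo-6-ethylnon-2-ynoic acid.

4-bromo-6-ethylnon-2-ynoic acid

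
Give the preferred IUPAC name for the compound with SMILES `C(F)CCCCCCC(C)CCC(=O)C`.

12-fluoro-5-methyldodecan-2-one

The longest chain bearing the carbonyl is 12 carbons long (dodecane).
The principal characteristic group is a ketone (C=O on an internal carbon), named with the suffix -one.
The numbering direction is chosen so that numbering from this end puts the carbonyl group at C-2 rather than C-11.
That gives the carbonyl at C-2; a fluoro group at C-12; a methyl group at C-5.
Substituent prefixes are cited in alphabetical order (multiplying prefixes like di-/tri- are ignored for ordering).
Putting it together: 12-fluoro-5-methyldodecan-2-one.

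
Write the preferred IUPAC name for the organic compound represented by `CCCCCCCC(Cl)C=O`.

2-chlorononanal

The longest carbon chain that includes the –CHO group has 9 carbons, so the parent hydride is nonane.
The highest-priority functional group is an aldehyde (terminal –CHO), so the name ends in -al.
The numbering direction is chosen so that the aldehyde carbon is C-1 by definition.
This places a chloro group at C-2.
The name is 2-chlorononanal.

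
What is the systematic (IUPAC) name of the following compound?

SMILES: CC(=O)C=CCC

hex-3-en-2-one

The longest chain bearing the carbonyl and the multiple bond is 6 carbons long (hexane).
The highest-priority functional group is a ketone (C=O on an internal carbon), so the name ends in -one.
A C=C double bond in the chain gives the infix -ene-.
Choose the numbering such that numbering from this end puts the carbonyl group at C-2 rather than C-5.
This places the carbonyl at C-2; the double bond between C-3 and C-4.
The name is hex-3-en-2-one.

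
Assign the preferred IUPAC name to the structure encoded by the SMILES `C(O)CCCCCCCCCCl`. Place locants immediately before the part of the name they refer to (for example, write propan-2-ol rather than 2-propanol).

10-chlorodecan-1-ol

The longest carbon chain that includes the –OH group has 10 carbons, so the parent hydride is decane.
The principal characteristic group is an alcohol (–OH), named with the suffix -ol.
Number the chain so that numbering from this end puts the hydroxyl group at C-1 rather than C-10.
This places the hydroxyl at C-1; a chloro group at C-10.
Putting it together: 10-chlorodecan-1-ol.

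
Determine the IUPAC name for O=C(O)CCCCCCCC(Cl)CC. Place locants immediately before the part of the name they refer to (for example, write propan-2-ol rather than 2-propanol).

The longest carbon chain that includes the –COOH group has 11 carbons, so the parent hydride is undecane.
The highest-priority functional group is a carboxylic acid (terminal –COOH), so the name ends in -oic acid.
Choose the numbering such that the carboxylic acid carbon is C-1 by definition.
This places a chloro group at C-9.
The name is 9-chloroundecanoic acid.

9-chloroundecanoic acid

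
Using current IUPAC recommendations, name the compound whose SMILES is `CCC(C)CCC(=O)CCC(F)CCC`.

Counting along the main chain through the carbonyl gives 12 carbons: the parent is dodecane.
The principal characteristic group is a ketone (C=O on an internal carbon), named with the suffix -one.
Choose the numbering such that numbering from this end puts the carbonyl group at C-6 rather than C-7.
This places the carbonyl at C-6; a fluoro group at C-9; a methyl group at C-3.
Prefixes are listed alphabetically: fluoro, methyl.
Assembling the pieces gives 9-fluoro-3-methyldodecan-6-one.

9-fluoro-3-methyldodecan-6-one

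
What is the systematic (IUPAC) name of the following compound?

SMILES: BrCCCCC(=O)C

The longest chain bearing the carbonyl is 6 carbons long (hexane).
A ketone (C=O on an internal carbon) is the principal characteristic group, giving the suffix -one.
The numbering direction is chosen so that numbering from this end puts the carbonyl group at C-2 rather than C-5.
That gives the carbonyl at C-2; a bromo group at C-6.
The name is 6-bromohexan-2-one.

6-bromohexan-2-one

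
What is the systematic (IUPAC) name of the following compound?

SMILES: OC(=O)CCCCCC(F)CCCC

7-fluoroundecanoic acid

Counting along the main chain through the –COOH group gives 11 carbons: the parent is undecane.
The principal characteristic group is a carboxylic acid (terminal –COOH), named with the suffix -oic acid.
Choose the numbering such that the carboxylic acid carbon is C-1 by definition.
This places a fluoro group at C-7.
Assembling the pieces gives 7-fluoroundecanoic acid.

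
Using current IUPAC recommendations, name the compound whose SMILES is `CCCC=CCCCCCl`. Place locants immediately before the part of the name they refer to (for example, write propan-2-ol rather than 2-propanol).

Counting along the main chain through the multiple bond gives 9 carbons: the parent is nonane.
A C=C double bond in the chain gives the infix -ene-.
Choose the numbering such that numbering from this end puts the double bond at C-4 rather than C-5.
With this numbering: the double bond between C-4 and C-5; a chloro group at C-9.
Putting it together: 9-chloronon-4-ene.

9-chloronon-4-ene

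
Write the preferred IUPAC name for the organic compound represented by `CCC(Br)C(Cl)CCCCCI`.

The parent chain contains 9 carbons (nonane).
Choose the numbering such that the substituent locant set {1,6,7} is lower than {3,4,9} at the first point of difference.
This places a bromo group at C-7; a chloro group at C-6; an iodo group at C-1.
Substituent prefixes are cited in alphabetical order (multiplying prefixes like di-/tri- are ignored for ordering).
Putting it together: 7-bromo-6-chloro-1-iodononane.

7-bromo-6-chloro-1-iodononane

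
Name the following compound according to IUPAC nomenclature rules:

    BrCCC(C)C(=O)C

5-bromo-3-methylpentan-2-one

Counting along the main chain through the carbonyl gives 5 carbons: the parent is pentane.
The principal characteristic group is a ketone (C=O on an internal carbon), named with the suffix -one.
Number the chain so that numbering from this end puts the carbonyl group at C-2 rather than C-4.
This places the carbonyl at C-2; a bromo group at C-5; a methyl group at C-3.
The substituents are ordered alphabetically, ignoring any di-/tri- multipliers.
The name is 5-bromo-3-methylpentan-2-one.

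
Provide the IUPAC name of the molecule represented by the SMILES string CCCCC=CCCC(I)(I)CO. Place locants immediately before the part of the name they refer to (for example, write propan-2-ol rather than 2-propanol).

The longest carbon chain that includes the –OH group and the multiple bond has 10 carbons, so the parent hydride is decane.
An alcohol (–OH) is the principal characteristic group, giving the suffix -ol.
The chain contains a C=C double bond, so the unsaturation ending is -ene.
Choose the numbering such that numbering from this end puts the hydroxyl group at C-1 rather than C-10.
That gives the hydroxyl at C-1; the double bond between C-5 and C-6; two iodo groups at C-2.
The name is 2,2-diiododec-5-en-1-ol.

2,2-diiododec-5-en-1-ol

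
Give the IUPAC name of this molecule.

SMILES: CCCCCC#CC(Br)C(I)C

Counting along the main chain through the multiple bond gives 10 carbons: the parent is decane.
The chain contains a C≡C triple bond, so the unsaturation ending is -yne.
Choose the numbering such that numbering from this end puts the triple bond at C-4 rather than C-6.
This places the triple bond between C-4 and C-5; a bromo group at C-3; an iodo group at C-2.
The substituents are ordered alphabetically, ignoring any di-/tri- multipliers.
Putting it together: 3-bromo-2-iododec-4-yne.

3-bromo-2-iododec-4-yne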